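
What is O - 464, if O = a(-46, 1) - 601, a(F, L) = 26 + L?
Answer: -1038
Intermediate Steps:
O = -574 (O = (26 + 1) - 601 = 27 - 601 = -574)
O - 464 = -574 - 464 = -1038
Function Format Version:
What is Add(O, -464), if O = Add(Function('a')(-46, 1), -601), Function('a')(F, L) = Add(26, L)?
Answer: -1038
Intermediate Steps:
O = -574 (O = Add(Add(26, 1), -601) = Add(27, -601) = -574)
Add(O, -464) = Add(-574, -464) = -1038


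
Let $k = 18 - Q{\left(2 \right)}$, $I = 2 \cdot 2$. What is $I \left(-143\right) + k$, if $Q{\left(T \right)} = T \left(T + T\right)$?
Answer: $-562$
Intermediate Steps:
$I = 4$
$Q{\left(T \right)} = 2 T^{2}$ ($Q{\left(T \right)} = T 2 T = 2 T^{2}$)
$k = 10$ ($k = 18 - 2 \cdot 2^{2} = 18 - 2 \cdot 4 = 18 - 8 = 10$)
$I \left(-143\right) + k = 4 \left(-143\right) + 10 = -572 + 10 = -562$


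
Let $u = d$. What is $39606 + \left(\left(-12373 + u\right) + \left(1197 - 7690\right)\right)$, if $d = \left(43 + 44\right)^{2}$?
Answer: $28309$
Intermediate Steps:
$d = 7569$ ($d = 87^{2} = 7569$)
$u = 7569$
$39606 + \left(\left(-12373 + u\right) + \left(1197 - 7690\right)\right) = 39606 + \left(\left(-12373 + 7569\right) + \left(1197 - 7690\right)\right) = 39606 + \left(-4804 + \left(1197 - 7690\right)\right) = 39606 - 11297 = 28309$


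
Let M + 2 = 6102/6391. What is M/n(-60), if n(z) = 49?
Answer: -6680/313159 ≈ -0.021331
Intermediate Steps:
M = -6680/6391 (M = -2 + 6102/6391 = -6680/6391 ≈ -1.0452)
M/n(-60) = -6680/6391/49 = -6680/6391*1/49 = -6680/313159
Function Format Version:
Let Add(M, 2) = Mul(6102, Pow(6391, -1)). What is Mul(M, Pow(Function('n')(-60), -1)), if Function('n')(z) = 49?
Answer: Rational(-6680, 313159) ≈ -0.021331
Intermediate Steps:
M = Rational(-6680, 6391) (M = Add(-2, Mul(6102, Pow(6391, -1))) = Add(-2, Mul(6102, Rational(1, 6391))) = Add(-2, Rational(6102, 6391)) = Rational(-6680, 6391) ≈ -1.0452)
Mul(M, Pow(Function('n')(-60), -1)) = Mul(Rational(-6680, 6391), Pow(49, -1)) = Mul(Rational(-6680, 6391), Rational(1, 49)) = Rational(-6680, 313159)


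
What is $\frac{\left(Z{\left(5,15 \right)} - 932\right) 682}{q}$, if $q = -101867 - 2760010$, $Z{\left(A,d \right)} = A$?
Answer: $\frac{210738}{953959} \approx 0.22091$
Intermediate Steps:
$q = -2861877$
$\frac{\left(Z{\left(5,15 \right)} - 932\right) 682}{q} = \frac{\left(5 - 932\right) 682}{-2861877} = \left(-927\right) 682 \left(- \frac{1}{2861877}\right) = \left(-632214\right) \left(- \frac{1}{2861877}\right) = \frac{210738}{953959}$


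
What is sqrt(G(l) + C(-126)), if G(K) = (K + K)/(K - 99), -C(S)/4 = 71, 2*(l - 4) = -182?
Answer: 15*I*sqrt(1209)/31 ≈ 16.825*I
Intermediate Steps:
l = -87 (l = 4 + (1/2)*(-182) = 4 - 91 = -87)
C(S) = -284 (C(S) = -4*71 = -284)
G(K) = 2*K/(-99 + K) (G(K) = (2*K)/(-99 + K) = 2*K/(-99 + K))
sqrt(G(l) + C(-126)) = sqrt(2*(-87)/(-99 - 87) - 284) = sqrt(2*(-87)/(-186) - 284) = sqrt(2*(-87)*(-1/186) - 284) = sqrt(29/31 - 284) = sqrt(-8775/31) = 15*I*sqrt(1209)/31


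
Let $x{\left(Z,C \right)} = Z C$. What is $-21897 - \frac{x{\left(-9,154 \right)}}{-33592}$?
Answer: $- \frac{367782705}{16796} \approx -21897.0$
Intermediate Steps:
$x{\left(Z,C \right)} = C Z$
$-21897 - \frac{x{\left(-9,154 \right)}}{-33592} = -21897 - \frac{154 \left(-9\right)}{-33592} = -21897 - \left(-1386\right) \left(- \frac{1}{33592}\right) = -21897 - \frac{693}{16796} = - \frac{367782705}{16796}$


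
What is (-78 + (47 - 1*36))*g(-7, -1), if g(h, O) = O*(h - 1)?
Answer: -536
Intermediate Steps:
g(h, O) = O*(-1 + h)
(-78 + (47 - 1*36))*g(-7, -1) = (-78 + (47 - 1*36))*(-(-1 - 7)) = (-78 + (47 - 36))*(-1*(-8)) = (-78 + 11)*8 = -67*8 = -536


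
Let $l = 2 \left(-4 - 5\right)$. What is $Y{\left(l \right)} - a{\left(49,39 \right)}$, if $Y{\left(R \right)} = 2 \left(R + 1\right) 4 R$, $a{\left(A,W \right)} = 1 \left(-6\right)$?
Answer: $2454$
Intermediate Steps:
$a{\left(A,W \right)} = -6$
$l = -18$ ($l = 2 \left(-9\right) = -18$)
$Y{\left(R \right)} = R \left(8 + 8 R\right)$ ($Y{\left(R \right)} = 2 \left(1 + R\right) 4 R = 2 \left(4 + 4 R\right) R = \left(8 + 8 R\right) R = R \left(8 + 8 R\right)$)
$Y{\left(l \right)} - a{\left(49,39 \right)} = 8 \left(-18\right) \left(1 - 18\right) - -6 = 8 \left(-18\right) \left(-17\right) + 6 = 2448 + 6 = 2454$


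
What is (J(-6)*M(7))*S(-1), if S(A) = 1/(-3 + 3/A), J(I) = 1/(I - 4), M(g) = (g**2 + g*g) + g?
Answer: 7/4 ≈ 1.7500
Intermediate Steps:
M(g) = g + 2*g**2 (M(g) = (g**2 + g**2) + g = 2*g**2 + g = g + 2*g**2)
J(I) = 1/(-4 + I)
(J(-6)*M(7))*S(-1) = ((7*(1 + 2*7))/(-4 - 6))*(-1*(-1)/(-3 + 3*(-1))) = ((7*(1 + 14))/(-10))*(-1*(-1)/(-3 - 3)) = (-7*15/10)*(-1*(-1)/(-6)) = (-1/10*105)*(-1*(-1)*(-1/6)) = -21/2*(-1/6) = 7/4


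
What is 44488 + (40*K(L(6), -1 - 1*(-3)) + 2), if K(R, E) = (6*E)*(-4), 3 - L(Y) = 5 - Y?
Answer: 42570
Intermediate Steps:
L(Y) = -2 + Y (L(Y) = 3 - (5 - Y) = 3 + (-5 + Y) = -2 + Y)
K(R, E) = -24*E
44488 + (40*K(L(6), -1 - 1*(-3)) + 2) = 44488 + (40*(-24*(-1 - 1*(-3))) + 2) = 44488 + (40*(-24*(-1 + 3)) + 2) = 44488 + (40*(-24*2) + 2) = 44488 + (40*(-48) + 2) = 44488 + (-1920 + 2) = 44488 - 1918 = 42570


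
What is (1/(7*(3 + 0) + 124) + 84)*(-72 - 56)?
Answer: -1559168/145 ≈ -10753.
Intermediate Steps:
(1/(7*(3 + 0) + 124) + 84)*(-72 - 56) = (1/(7*3 + 124) + 84)*(-128) = (1/(21 + 124) + 84)*(-128) = (1/145 + 84)*(-128) = (12181/145)*(-128) = -1559168/145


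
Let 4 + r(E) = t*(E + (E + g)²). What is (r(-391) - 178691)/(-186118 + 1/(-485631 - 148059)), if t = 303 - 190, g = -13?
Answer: -11546167655700/117941115421 ≈ -97.898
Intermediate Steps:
t = 113
r(E) = -4 + 113*E + 113*(-13 + E)² (r(E) = -4 + 113*(E + (E - 13)²) = -4 + 113*(E + (-13 + E)²) = -4 + (113*E + 113*(-13 + E)²) = -4 + 113*E + 113*(-13 + E)²)
(r(-391) - 178691)/(-186118 + 1/(-485631 - 148059)) = ((19093 - 2825*(-391) + 113*(-391)²) - 178691)/(-186118 + 1/(-485631 - 148059)) = ((19093 + 1104575 + 113*152881) - 178691)/(-186118 + 1/(-633690)) = ((19093 + 1104575 + 17275553) - 178691)/(-186118 - 1/633690) = (18399221 - 178691)/(-117941115421/633690) = 18220530*(-633690/117941115421) = -11546167655700/117941115421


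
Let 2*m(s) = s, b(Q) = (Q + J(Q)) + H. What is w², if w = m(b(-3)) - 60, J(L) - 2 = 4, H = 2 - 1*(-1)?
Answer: 3249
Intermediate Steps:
H = 3 (H = 2 + 1 = 3)
J(L) = 6 (J(L) = 2 + 4 = 6)
b(Q) = 9 + Q (b(Q) = (Q + 6) + 3 = (6 + Q) + 3 = 9 + Q)
m(s) = s/2
w = -57 (w = (9 - 3)/2 - 60 = (½)*6 - 60 = 3 - 60 = -57)
w² = (-57)² = 3249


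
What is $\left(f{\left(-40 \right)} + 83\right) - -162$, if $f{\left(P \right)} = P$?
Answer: $205$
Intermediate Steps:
$\left(f{\left(-40 \right)} + 83\right) - -162 = \left(-40 + 83\right) - -162 = 43 + 162 = 205$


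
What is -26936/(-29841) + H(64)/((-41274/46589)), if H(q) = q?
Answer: -2092024616/29325177 ≈ -71.339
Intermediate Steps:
-26936/(-29841) + H(64)/((-41274/46589)) = -26936/(-29841) + 64/((-41274/46589)) = -26936*(-1/29841) + 64/((-41274*1/46589)) = 3848/4263 + 64/(-41274/46589) = 3848/4263 + 64*(-46589/41274) = 3848/4263 - 1490848/20637 = -2092024616/29325177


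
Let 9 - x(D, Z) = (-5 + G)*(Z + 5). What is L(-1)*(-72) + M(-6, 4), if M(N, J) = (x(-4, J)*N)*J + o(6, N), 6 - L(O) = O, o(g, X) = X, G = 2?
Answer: -1374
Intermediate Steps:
x(D, Z) = 24 + 3*Z (x(D, Z) = 9 - (-5 + 2)*(Z + 5) = 9 - (-3)*(5 + Z) = 9 - (-15 - 3*Z) = 9 + (15 + 3*Z) = 24 + 3*Z)
L(O) = 6 - O
M(N, J) = N + J*N*(24 + 3*J) (M(N, J) = ((24 + 3*J)*N)*J + N = (N*(24 + 3*J))*J + N = J*N*(24 + 3*J) + N = N + J*N*(24 + 3*J))
L(-1)*(-72) + M(-6, 4) = (6 - 1*(-1))*(-72) - 6*(1 + 3*4*(8 + 4)) = (6 + 1)*(-72) - 6*(1 + 3*4*12) = 7*(-72) - 6*(1 + 144) = -504 - 6*145 = -504 - 870 = -1374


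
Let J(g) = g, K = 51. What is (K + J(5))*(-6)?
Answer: -336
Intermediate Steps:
(K + J(5))*(-6) = (51 + 5)*(-6) = 56*(-6) = -336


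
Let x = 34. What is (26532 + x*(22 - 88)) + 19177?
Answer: 43465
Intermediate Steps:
(26532 + x*(22 - 88)) + 19177 = (26532 + 34*(22 - 88)) + 19177 = (26532 + 34*(-66)) + 19177 = (26532 - 2244) + 19177 = 24288 + 19177 = 43465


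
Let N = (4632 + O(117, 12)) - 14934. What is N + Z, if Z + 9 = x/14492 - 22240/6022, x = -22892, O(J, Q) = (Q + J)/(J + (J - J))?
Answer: -4388540336165/425445267 ≈ -10315.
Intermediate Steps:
O(J, Q) = (J + Q)/J (O(J, Q) = (J + Q)/(J + 0) = (J + Q)/J)
Z = -155699390/10908853 (Z = -9 + (-22892/14492 - 22240/6022) = -9 + (-22892*1/14492 - 22240*1/6022) = -9 + (-5723/3623 - 11120/3011) = -9 - 57519713/10908853 = -155699390/10908853 ≈ -14.273)
N = -401735/39 (N = (4632 + (117 + 12)/117) - 14934 = (4632 + (1/117)*129) - 14934 = (4632 + 43/39) - 14934 = 180691/39 - 14934 = -401735/39 ≈ -10301.)
N + Z = -401735/39 - 155699390/10908853 = -4388540336165/425445267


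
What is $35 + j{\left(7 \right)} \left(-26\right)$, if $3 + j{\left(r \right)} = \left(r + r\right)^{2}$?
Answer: $-4983$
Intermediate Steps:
$j{\left(r \right)} = -3 + 4 r^{2}$ ($j{\left(r \right)} = -3 + \left(r + r\right)^{2} = -3 + \left(2 r\right)^{2} = -3 + 4 r^{2}$)
$35 + j{\left(7 \right)} \left(-26\right) = 35 + \left(-3 + 4 \cdot 7^{2}\right) \left(-26\right) = 35 + \left(-3 + 4 \cdot 49\right) \left(-26\right) = 35 + \left(-3 + 196\right) \left(-26\right) = 35 + 193 \left(-26\right) = 35 - 5018 = -4983$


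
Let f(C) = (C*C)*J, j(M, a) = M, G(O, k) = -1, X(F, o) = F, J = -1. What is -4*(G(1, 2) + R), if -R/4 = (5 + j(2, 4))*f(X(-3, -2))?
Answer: -1004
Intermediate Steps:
f(C) = -C² (f(C) = (C*C)*(-1) = C²*(-1) = -C²)
R = 252 (R = -4*(5 + 2)*(-1*(-3)²) = -28*(-1*9) = -28*(-9) = -4*(-63) = 252)
-4*(G(1, 2) + R) = -4*(-1 + 252) = -4*251 = -1004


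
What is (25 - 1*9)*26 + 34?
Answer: 450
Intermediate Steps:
(25 - 1*9)*26 + 34 = (25 - 9)*26 + 34 = 16*26 + 34 = 416 + 34 = 450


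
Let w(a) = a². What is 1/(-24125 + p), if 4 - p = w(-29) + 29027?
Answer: -1/53989 ≈ -1.8522e-5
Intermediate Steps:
p = -29864 (p = 4 - ((-29)² + 29027) = 4 - (841 + 29027) = 4 - 1*29868 = 4 - 29868 = -29864)
1/(-24125 + p) = 1/(-24125 - 29864) = 1/(-53989) = -1/53989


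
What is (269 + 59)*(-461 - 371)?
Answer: -272896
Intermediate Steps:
(269 + 59)*(-461 - 371) = 328*(-832) = -272896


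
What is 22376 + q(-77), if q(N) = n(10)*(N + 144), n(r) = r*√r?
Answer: 22376 + 670*√10 ≈ 24495.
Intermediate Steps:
n(r) = r^(3/2)
q(N) = 10*√10*(144 + N) (q(N) = 10^(3/2)*(N + 144) = (10*√10)*(144 + N) = 10*√10*(144 + N))
22376 + q(-77) = 22376 + 10*√10*(144 - 77) = 22376 + 10*√10*67 = 22376 + 670*√10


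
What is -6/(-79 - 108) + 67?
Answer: 12535/187 ≈ 67.032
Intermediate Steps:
-6/(-79 - 108) + 67 = -6/(-187) + 67 = -1/187*(-6) + 67 = 6/187 + 67 = 12535/187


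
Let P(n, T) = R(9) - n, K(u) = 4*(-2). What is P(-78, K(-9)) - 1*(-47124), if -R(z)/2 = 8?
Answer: 47186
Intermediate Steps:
K(u) = -8
R(z) = -16 (R(z) = -2*8 = -16)
P(n, T) = -16 - n
P(-78, K(-9)) - 1*(-47124) = (-16 - 1*(-78)) - 1*(-47124) = (-16 + 78) + 47124 = 62 + 47124 = 47186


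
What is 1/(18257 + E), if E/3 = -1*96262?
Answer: -1/270529 ≈ -3.6965e-6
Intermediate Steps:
E = -288786 (E = 3*(-1*96262) = 3*(-96262) = -288786)
1/(18257 + E) = 1/(18257 - 288786) = 1/(-270529) = -1/270529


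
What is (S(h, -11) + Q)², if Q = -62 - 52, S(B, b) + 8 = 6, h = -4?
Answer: 13456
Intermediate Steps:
S(B, b) = -2 (S(B, b) = -8 + 6 = -2)
Q = -114
(S(h, -11) + Q)² = (-2 - 114)² = (-116)² = 13456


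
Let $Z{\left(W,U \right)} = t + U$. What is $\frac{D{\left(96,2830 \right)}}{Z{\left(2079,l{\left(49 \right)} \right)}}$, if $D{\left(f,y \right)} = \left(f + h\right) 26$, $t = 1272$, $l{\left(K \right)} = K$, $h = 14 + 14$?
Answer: $\frac{3224}{1321} \approx 2.4406$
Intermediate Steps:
$h = 28$
$D{\left(f,y \right)} = 728 + 26 f$ ($D{\left(f,y \right)} = \left(f + 28\right) 26 = \left(28 + f\right) 26 = 728 + 26 f$)
$Z{\left(W,U \right)} = 1272 + U$
$\frac{D{\left(96,2830 \right)}}{Z{\left(2079,l{\left(49 \right)} \right)}} = \frac{728 + 26 \cdot 96}{1272 + 49} = \frac{728 + 2496}{1321} = 3224 \cdot \frac{1}{1321} = \frac{3224}{1321}$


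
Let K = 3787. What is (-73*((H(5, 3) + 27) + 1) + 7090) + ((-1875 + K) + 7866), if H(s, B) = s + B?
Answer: 14240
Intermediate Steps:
H(s, B) = B + s
(-73*((H(5, 3) + 27) + 1) + 7090) + ((-1875 + K) + 7866) = (-73*(((3 + 5) + 27) + 1) + 7090) + ((-1875 + 3787) + 7866) = (-73*((8 + 27) + 1) + 7090) + (1912 + 7866) = (-73*(35 + 1) + 7090) + 9778 = (-73*36 + 7090) + 9778 = (-2628 + 7090) + 9778 = 4462 + 9778 = 14240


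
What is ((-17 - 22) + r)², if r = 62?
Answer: 529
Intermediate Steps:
((-17 - 22) + r)² = ((-17 - 22) + 62)² = (-39 + 62)² = 23² = 529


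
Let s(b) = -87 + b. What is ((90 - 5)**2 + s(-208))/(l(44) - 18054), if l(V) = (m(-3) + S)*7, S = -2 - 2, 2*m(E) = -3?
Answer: -2772/7237 ≈ -0.38303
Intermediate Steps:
m(E) = -3/2 (m(E) = (1/2)*(-3) = -3/2)
S = -4
l(V) = -77/2 (l(V) = (-3/2 - 4)*7 = -11/2*7 = -77/2)
((90 - 5)**2 + s(-208))/(l(44) - 18054) = ((90 - 5)**2 + (-87 - 208))/(-77/2 - 18054) = (85**2 - 295)/(-36185/2) = (7225 - 295)*(-2/36185) = 6930*(-2/36185) = -2772/7237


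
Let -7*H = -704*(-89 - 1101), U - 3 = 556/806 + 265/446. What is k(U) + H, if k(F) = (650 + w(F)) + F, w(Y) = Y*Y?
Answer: -3844621967994525/32305748644 ≈ -1.1901e+5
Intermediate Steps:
w(Y) = Y²
U = 769997/179738 (U = 3 + (556/806 + 265/446) = 3 + (556*(1/806) + 265*(1/446)) = 3 + (278/403 + 265/446) = 3 + 230783/179738 = 769997/179738 ≈ 4.2840)
k(F) = 650 + F + F² (k(F) = (650 + F²) + F = 650 + F + F²)
H = -119680 (H = -(-704)*(-89 - 1101)/7 = -(-704)*(-1190)/7 = -⅐*837760 = -119680)
k(U) + H = (650 + 769997/179738 + (769997/179738)²) - 119680 = (650 + 769997/179738 + 592895380009/32305748644) - 119680 = 21730029719395/32305748644 - 119680 = -3844621967994525/32305748644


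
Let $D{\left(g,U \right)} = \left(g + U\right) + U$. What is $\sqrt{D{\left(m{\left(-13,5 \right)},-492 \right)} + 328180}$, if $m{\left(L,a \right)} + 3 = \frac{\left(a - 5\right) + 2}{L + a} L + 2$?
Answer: $\frac{\sqrt{1308793}}{2} \approx 572.01$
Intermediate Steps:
$m{\left(L,a \right)} = -1 + \frac{L \left(-3 + a\right)}{L + a}$ ($m{\left(L,a \right)} = -3 + \left(\frac{\left(a - 5\right) + 2}{L + a} L + 2\right) = -3 + \left(\frac{\left(-5 + a\right) + 2}{L + a} L + 2\right) = -3 + \left(\frac{-3 + a}{L + a} L + 2\right) = -3 + \left(\frac{L \left(-3 + a\right)}{L + a} + 2\right) = -3 + \left(2 + \frac{L \left(-3 + a\right)}{L + a}\right) = -1 + \frac{L \left(-3 + a\right)}{L + a}$)
$D{\left(g,U \right)} = g + 2 U$ ($D{\left(g,U \right)} = \left(U + g\right) + U = g + 2 U$)
$\sqrt{D{\left(m{\left(-13,5 \right)},-492 \right)} + 328180} = \sqrt{\left(\frac{\left(-1\right) 5 - -52 - 65}{-13 + 5} + 2 \left(-492\right)\right) + 328180} = \sqrt{\left(\frac{-5 + 52 - 65}{-8} - 984\right) + 328180} = \sqrt{\left(\left(- \frac{1}{8}\right) \left(-18\right) - 984\right) + 328180} = \sqrt{\left(\frac{9}{4} - 984\right) + 328180} = \sqrt{- \frac{3927}{4} + 328180} = \sqrt{\frac{1308793}{4}} = \frac{\sqrt{1308793}}{2}$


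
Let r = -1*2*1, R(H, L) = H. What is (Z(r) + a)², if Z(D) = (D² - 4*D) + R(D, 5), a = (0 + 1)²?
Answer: 121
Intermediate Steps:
r = -2 (r = -2*1 = -2)
a = 1 (a = 1² = 1)
Z(D) = D² - 3*D (Z(D) = (D² - 4*D) + D = D² - 3*D)
(Z(r) + a)² = (-2*(-3 - 2) + 1)² = (-2*(-5) + 1)² = (10 + 1)² = 11² = 121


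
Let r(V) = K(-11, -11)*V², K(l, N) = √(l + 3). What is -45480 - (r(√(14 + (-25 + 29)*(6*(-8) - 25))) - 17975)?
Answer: -27505 + 556*I*√2 ≈ -27505.0 + 786.3*I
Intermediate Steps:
K(l, N) = √(3 + l)
r(V) = 2*I*√2*V² (r(V) = √(3 - 11)*V² = √(-8)*V² = (2*I*√2)*V² = 2*I*√2*V²)
-45480 - (r(√(14 + (-25 + 29)*(6*(-8) - 25))) - 17975) = -45480 - (2*I*√2*(√(14 + (-25 + 29)*(6*(-8) - 25)))² - 17975) = -45480 - (2*I*√2*(√(14 + 4*(-48 - 25)))² - 17975) = -45480 - (2*I*√2*(√(14 + 4*(-73)))² - 17975) = -45480 - (2*I*√2*(√(14 - 292))² - 17975) = -45480 - (2*I*√2*(√(-278))² - 17975) = -45480 - (2*I*√2*(I*√278)² - 17975) = -45480 - (2*I*√2*(-278) - 17975) = -45480 - (-556*I*√2 - 17975) = -45480 - (-17975 - 556*I*√2) = -45480 + (17975 + 556*I*√2) = -27505 + 556*I*√2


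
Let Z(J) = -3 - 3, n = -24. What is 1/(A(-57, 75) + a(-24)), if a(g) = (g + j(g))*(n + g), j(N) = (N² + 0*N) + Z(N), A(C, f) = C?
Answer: -1/26265 ≈ -3.8073e-5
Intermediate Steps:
Z(J) = -6
j(N) = -6 + N² (j(N) = (N² + 0*N) - 6 = (N² + 0) - 6 = N² - 6 = -6 + N²)
a(g) = (-24 + g)*(-6 + g + g²) (a(g) = (g + (-6 + g²))*(-24 + g) = (-6 + g + g²)*(-24 + g) = (-24 + g)*(-6 + g + g²))
1/(A(-57, 75) + a(-24)) = 1/(-57 + (144 + (-24)³ - 30*(-24) - 23*(-24)²)) = 1/(-57 + (144 - 13824 + 720 - 23*576)) = 1/(-57 + (144 - 13824 + 720 - 13248)) = 1/(-57 - 26208) = 1/(-26265) = -1/26265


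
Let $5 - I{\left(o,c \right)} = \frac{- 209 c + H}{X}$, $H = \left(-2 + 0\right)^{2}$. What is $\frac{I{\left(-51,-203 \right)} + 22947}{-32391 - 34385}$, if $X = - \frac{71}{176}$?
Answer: $- \frac{66893}{34861} \approx -1.9188$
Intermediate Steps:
$H = 4$ ($H = \left(-2\right)^{2} = 4$)
$X = - \frac{71}{176}$ ($X = \left(-71\right) \frac{1}{176} = - \frac{71}{176} \approx -0.40341$)
$I{\left(o,c \right)} = \frac{1059}{71} - \frac{36784 c}{71}$ ($I{\left(o,c \right)} = 5 - \frac{- 209 c + 4}{- \frac{71}{176}} = 5 - \left(4 - 209 c\right) \left(- \frac{176}{71}\right) = 5 - \left(- \frac{704}{71} + \frac{36784 c}{71}\right) = \frac{1059}{71} - \frac{36784 c}{71}$)
$\frac{I{\left(-51,-203 \right)} + 22947}{-32391 - 34385} = \frac{\left(\frac{1059}{71} - - \frac{7467152}{71}\right) + 22947}{-32391 - 34385} = \frac{\left(\frac{1059}{71} + \frac{7467152}{71}\right) + 22947}{-66776} = \left(\frac{7468211}{71} + 22947\right) \left(- \frac{1}{66776}\right) = \frac{9097448}{71} \left(- \frac{1}{66776}\right) = - \frac{66893}{34861}$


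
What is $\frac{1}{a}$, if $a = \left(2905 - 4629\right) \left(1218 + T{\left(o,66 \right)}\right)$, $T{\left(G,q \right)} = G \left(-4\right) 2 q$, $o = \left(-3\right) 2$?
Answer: $- \frac{1}{7561464} \approx -1.3225 \cdot 10^{-7}$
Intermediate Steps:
$o = -6$
$T{\left(G,q \right)} = - 8 G q$ ($T{\left(G,q \right)} = - 4 G 2 q = - 8 G q$)
$a = -7561464$ ($a = \left(2905 - 4629\right) \left(1218 - \left(-48\right) 66\right) = - 1724 \left(1218 + 3168\right) = \left(-1724\right) 4386 = -7561464$)
$\frac{1}{a} = \frac{1}{-7561464} = - \frac{1}{7561464}$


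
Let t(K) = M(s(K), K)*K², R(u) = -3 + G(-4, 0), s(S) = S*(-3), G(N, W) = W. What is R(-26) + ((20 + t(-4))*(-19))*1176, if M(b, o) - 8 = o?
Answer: -1876899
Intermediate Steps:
s(S) = -3*S
R(u) = -3 (R(u) = -3 + 0 = -3)
M(b, o) = 8 + o
t(K) = K²*(8 + K) (t(K) = (8 + K)*K² = K²*(8 + K))
R(-26) + ((20 + t(-4))*(-19))*1176 = -3 + ((20 + (-4)²*(8 - 4))*(-19))*1176 = -3 + ((20 + 16*4)*(-19))*1176 = -3 + ((20 + 64)*(-19))*1176 = -3 + (84*(-19))*1176 = -3 - 1596*1176 = -3 - 1876896 = -1876899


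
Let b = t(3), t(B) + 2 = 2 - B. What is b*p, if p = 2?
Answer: -6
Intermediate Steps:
t(B) = -B (t(B) = -2 + (2 - B) = -B)
b = -3 (b = -1*3 = -3)
b*p = -3*2 = -6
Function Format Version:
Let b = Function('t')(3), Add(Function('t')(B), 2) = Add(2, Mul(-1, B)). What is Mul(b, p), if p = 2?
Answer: -6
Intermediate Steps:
Function('t')(B) = Mul(-1, B) (Function('t')(B) = Add(-2, Add(2, Mul(-1, B))) = Mul(-1, B))
b = -3 (b = Mul(-1, 3) = -3)
Mul(b, p) = Mul(-3, 2) = -6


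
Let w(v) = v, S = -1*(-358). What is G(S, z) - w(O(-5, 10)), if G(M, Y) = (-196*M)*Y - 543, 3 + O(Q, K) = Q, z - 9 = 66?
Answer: -5263135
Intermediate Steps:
z = 75 (z = 9 + 66 = 75)
O(Q, K) = -3 + Q
S = 358
G(M, Y) = -543 - 196*M*Y (G(M, Y) = -196*M*Y - 543 = -543 - 196*M*Y)
G(S, z) - w(O(-5, 10)) = (-543 - 196*358*75) - (-3 - 5) = (-543 - 5262600) - 1*(-8) = -5263143 + 8 = -5263135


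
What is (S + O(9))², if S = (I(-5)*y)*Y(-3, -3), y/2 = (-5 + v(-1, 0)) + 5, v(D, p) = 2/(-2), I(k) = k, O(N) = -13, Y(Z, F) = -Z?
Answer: 289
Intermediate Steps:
v(D, p) = -1 (v(D, p) = 2*(-½) = -1)
y = -2 (y = 2*((-5 - 1) + 5) = 2*(-6 + 5) = 2*(-1) = -2)
S = 30 (S = (-5*(-2))*(-1*(-3)) = 10*3 = 30)
(S + O(9))² = (30 - 13)² = 17² = 289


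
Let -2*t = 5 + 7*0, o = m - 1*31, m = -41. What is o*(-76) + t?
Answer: 10939/2 ≈ 5469.5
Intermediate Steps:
o = -72 (o = -41 - 1*31 = -41 - 31 = -72)
t = -5/2 (t = -(5 + 7*0)/2 = -(5 + 0)/2 = -½*5 = -5/2 ≈ -2.5000)
o*(-76) + t = -72*(-76) - 5/2 = 5472 - 5/2 = 10939/2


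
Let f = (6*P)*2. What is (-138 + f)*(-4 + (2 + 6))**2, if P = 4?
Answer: -1440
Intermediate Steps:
f = 48 (f = (6*4)*2 = 24*2 = 48)
(-138 + f)*(-4 + (2 + 6))**2 = (-138 + 48)*(-4 + (2 + 6))**2 = -90*(-4 + 8)**2 = -90*4**2 = -90*16 = -1440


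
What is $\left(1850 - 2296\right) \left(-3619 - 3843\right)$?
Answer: $3328052$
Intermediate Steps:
$\left(1850 - 2296\right) \left(-3619 - 3843\right) = \left(-446\right) \left(-7462\right) = 3328052$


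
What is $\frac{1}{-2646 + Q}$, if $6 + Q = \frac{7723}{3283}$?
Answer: $- \frac{3283}{8698793} \approx -0.00037741$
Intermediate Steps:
$Q = - \frac{11975}{3283}$ ($Q = -6 + \frac{7723}{3283} = - \frac{11975}{3283} \approx -3.6476$)
$\frac{1}{-2646 + Q} = \frac{1}{-2646 - \frac{11975}{3283}} = \frac{1}{- \frac{8698793}{3283}} = - \frac{3283}{8698793}$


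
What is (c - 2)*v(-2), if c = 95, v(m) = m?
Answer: -186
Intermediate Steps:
(c - 2)*v(-2) = (95 - 2)*(-2) = 93*(-2) = -186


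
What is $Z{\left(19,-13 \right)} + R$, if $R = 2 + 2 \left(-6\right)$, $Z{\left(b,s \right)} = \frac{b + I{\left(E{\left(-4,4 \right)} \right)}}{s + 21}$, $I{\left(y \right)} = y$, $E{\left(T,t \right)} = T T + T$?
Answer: $- \frac{49}{8} \approx -6.125$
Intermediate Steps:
$E{\left(T,t \right)} = T + T^{2}$ ($E{\left(T,t \right)} = T^{2} + T = T + T^{2}$)
$Z{\left(b,s \right)} = \frac{12 + b}{21 + s}$ ($Z{\left(b,s \right)} = \frac{b - 4 \left(1 - 4\right)}{s + 21} = \frac{b - -12}{21 + s} = \frac{b + 12}{21 + s} = \frac{12 + b}{21 + s}$)
$R = -10$ ($R = 2 - 12 = -10$)
$Z{\left(19,-13 \right)} + R = \frac{12 + 19}{21 - 13} - 10 = \frac{1}{8} \cdot 31 - 10 = \frac{31}{8} - 10 = - \frac{49}{8}$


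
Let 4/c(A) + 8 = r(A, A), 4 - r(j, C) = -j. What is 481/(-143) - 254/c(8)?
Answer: -2831/11 ≈ -257.36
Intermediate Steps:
r(j, C) = 4 + j (r(j, C) = 4 - (-1)*j = 4 + j)
c(A) = 4/(-4 + A) (c(A) = 4/(-8 + (4 + A)) = 4/(-4 + A))
481/(-143) - 254/c(8) = 481/(-143) - 254/1 = 481*(-1/143) - 254/1 = -37/11 - 254/1 = -37/11 - 254*1 = -37/11 - 254 = -2831/11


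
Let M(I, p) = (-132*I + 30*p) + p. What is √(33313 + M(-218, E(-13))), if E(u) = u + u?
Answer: √61283 ≈ 247.55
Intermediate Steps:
E(u) = 2*u
M(I, p) = -132*I + 31*p
√(33313 + M(-218, E(-13))) = √(33313 + (-132*(-218) + 31*(2*(-13)))) = √(33313 + (28776 + 31*(-26))) = √(33313 + (28776 - 806)) = √(33313 + 27970) = √61283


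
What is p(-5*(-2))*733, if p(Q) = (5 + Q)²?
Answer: 164925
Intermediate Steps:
p(-5*(-2))*733 = (5 - 5*(-2))²*733 = (5 + 10)²*733 = 15²*733 = 225*733 = 164925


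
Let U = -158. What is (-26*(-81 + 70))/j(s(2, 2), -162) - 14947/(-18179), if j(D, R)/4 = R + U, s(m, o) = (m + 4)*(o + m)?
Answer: 6966483/11634560 ≈ 0.59877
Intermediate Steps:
s(m, o) = (4 + m)*(m + o)
j(D, R) = -632 + 4*R (j(D, R) = 4*(R - 158) = 4*(-158 + R) = -632 + 4*R)
(-26*(-81 + 70))/j(s(2, 2), -162) - 14947/(-18179) = (-26*(-81 + 70))/(-632 + 4*(-162)) - 14947/(-18179) = (-26*(-11))/(-632 - 648) - 14947*(-1/18179) = 286/(-1280) + 14947/18179 = 286*(-1/1280) + 14947/18179 = -143/640 + 14947/18179 = 6966483/11634560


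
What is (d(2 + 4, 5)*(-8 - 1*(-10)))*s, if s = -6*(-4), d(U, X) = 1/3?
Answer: 16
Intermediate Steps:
d(U, X) = ⅓
s = 24
(d(2 + 4, 5)*(-8 - 1*(-10)))*s = ((-8 - 1*(-10))/3)*24 = ((-8 + 10)/3)*24 = ((⅓)*2)*24 = (⅔)*24 = 16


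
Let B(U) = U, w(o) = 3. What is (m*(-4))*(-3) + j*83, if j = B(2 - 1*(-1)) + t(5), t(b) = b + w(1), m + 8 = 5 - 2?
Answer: 853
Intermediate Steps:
m = -5 (m = -8 + (5 - 2) = -8 + 3 = -5)
t(b) = 3 + b (t(b) = b + 3 = 3 + b)
j = 11 (j = (2 - 1*(-1)) + (3 + 5) = (2 + 1) + 8 = 3 + 8 = 11)
(m*(-4))*(-3) + j*83 = -5*(-4)*(-3) + 11*83 = 20*(-3) + 913 = -60 + 913 = 853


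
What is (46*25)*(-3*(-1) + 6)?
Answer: 10350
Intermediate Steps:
(46*25)*(-3*(-1) + 6) = 1150*(3 + 6) = 1150*9 = 10350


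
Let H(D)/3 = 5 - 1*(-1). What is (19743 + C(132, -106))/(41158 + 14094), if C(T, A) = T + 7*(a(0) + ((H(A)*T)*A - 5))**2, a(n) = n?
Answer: 222018881561/27626 ≈ 8.0366e+6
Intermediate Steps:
H(D) = 18 (H(D) = 3*(5 - 1*(-1)) = 3*(5 + 1) = 3*6 = 18)
C(T, A) = T + 7*(-5 + 18*A*T)**2 (C(T, A) = T + 7*(0 + ((18*T)*A - 5))**2 = T + 7*(0 + (18*A*T - 5))**2 = T + 7*(0 + (-5 + 18*A*T))**2 = T + 7*(-5 + 18*A*T)**2)
(19743 + C(132, -106))/(41158 + 14094) = (19743 + (132 + 7*(-5 + 18*(-106)*132)**2))/(41158 + 14094) = (19743 + (132 + 7*(-5 - 251856)**2))/55252 = (19743 + (132 + 7*(-251861)**2))*(1/55252) = (19743 + (132 + 7*63433963321))*(1/55252) = (19743 + (132 + 444037743247))*(1/55252) = (19743 + 444037743379)*(1/55252) = 444037763122*(1/55252) = 222018881561/27626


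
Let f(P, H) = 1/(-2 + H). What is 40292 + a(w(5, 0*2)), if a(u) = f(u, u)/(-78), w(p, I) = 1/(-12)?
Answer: 13094902/325 ≈ 40292.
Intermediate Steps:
w(p, I) = -1/12
a(u) = -1/(78*(-2 + u)) (a(u) = 1/((-2 + u)*(-78)) = -1/78/(-2 + u) = -1/(78*(-2 + u)))
40292 + a(w(5, 0*2)) = 40292 - 1/(-156 + 78*(-1/12)) = 40292 - 1/(-156 - 13/2) = 40292 - 1/(-325/2) = 40292 - 1*(-2/325) = 40292 + 2/325 = 13094902/325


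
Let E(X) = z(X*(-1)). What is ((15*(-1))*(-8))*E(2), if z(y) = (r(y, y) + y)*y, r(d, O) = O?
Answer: 960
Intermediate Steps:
z(y) = 2*y**2 (z(y) = (y + y)*y = (2*y)*y = 2*y**2)
E(X) = 2*X**2 (E(X) = 2*(X*(-1))**2 = 2*(-X)**2 = 2*X**2)
((15*(-1))*(-8))*E(2) = ((15*(-1))*(-8))*(2*2**2) = (-15*(-8))*(2*4) = 120*8 = 960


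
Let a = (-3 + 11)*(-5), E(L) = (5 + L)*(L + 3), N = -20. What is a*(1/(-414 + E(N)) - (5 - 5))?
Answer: 40/159 ≈ 0.25157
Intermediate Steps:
E(L) = (3 + L)*(5 + L) (E(L) = (5 + L)*(3 + L) = (3 + L)*(5 + L))
a = -40 (a = 8*(-5) = -40)
a*(1/(-414 + E(N)) - (5 - 5)) = -40*(1/(-414 + (15 + (-20)² + 8*(-20))) - (5 - 5)) = -40*(1/(-414 + (15 + 400 - 160)) - 1*0) = -40*(1/(-414 + 255) + 0) = -40*(1/(-159) + 0) = -40*(-1/159 + 0) = -40*(-1/159) = 40/159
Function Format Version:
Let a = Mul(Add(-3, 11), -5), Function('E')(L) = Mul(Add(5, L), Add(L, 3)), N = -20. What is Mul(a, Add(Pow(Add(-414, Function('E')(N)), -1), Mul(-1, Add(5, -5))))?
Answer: Rational(40, 159) ≈ 0.25157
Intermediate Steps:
Function('E')(L) = Mul(Add(3, L), Add(5, L)) (Function('E')(L) = Mul(Add(5, L), Add(3, L)) = Mul(Add(3, L), Add(5, L)))
a = -40 (a = Mul(8, -5) = -40)
Mul(a, Add(Pow(Add(-414, Function('E')(N)), -1), Mul(-1, Add(5, -5)))) = Mul(-40, Add(Pow(Add(-414, Add(15, Pow(-20, 2), Mul(8, -20))), -1), Mul(-1, Add(5, -5)))) = Mul(-40, Add(Pow(Add(-414, Add(15, 400, -160)), -1), Mul(-1, 0))) = Mul(-40, Add(Pow(Add(-414, 255), -1), 0)) = Mul(-40, Add(Pow(-159, -1), 0)) = Mul(-40, Add(Rational(-1, 159), 0)) = Mul(-40, Rational(-1, 159)) = Rational(40, 159)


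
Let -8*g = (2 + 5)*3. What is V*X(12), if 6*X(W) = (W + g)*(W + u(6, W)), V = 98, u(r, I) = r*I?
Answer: 25725/2 ≈ 12863.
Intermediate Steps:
u(r, I) = I*r
g = -21/8 (g = -(2 + 5)*3/8 = -7*3/8 = -⅛*21 = -21/8 ≈ -2.6250)
X(W) = 7*W*(-21/8 + W)/6 (X(W) = ((W - 21/8)*(W + W*6))/6 = ((-21/8 + W)*(W + 6*W))/6 = ((-21/8 + W)*(7*W))/6 = (7*W*(-21/8 + W))/6 = 7*W*(-21/8 + W)/6)
V*X(12) = 98*((7/48)*12*(-21 + 8*12)) = 98*((7/48)*12*(-21 + 96)) = 98*((7/48)*12*75) = 98*(525/4) = 25725/2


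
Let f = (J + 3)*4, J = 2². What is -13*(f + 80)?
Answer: -1404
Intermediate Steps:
J = 4
f = 28 (f = (4 + 3)*4 = 7*4 = 28)
-13*(f + 80) = -13*(28 + 80) = -13*108 = -1404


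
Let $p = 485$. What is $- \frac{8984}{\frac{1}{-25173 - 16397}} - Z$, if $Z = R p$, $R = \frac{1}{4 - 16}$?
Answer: $\frac{4481579045}{12} \approx 3.7347 \cdot 10^{8}$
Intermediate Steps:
$R = - \frac{1}{12}$ ($R = \frac{1}{-12} = - \frac{1}{12} \approx -0.083333$)
$Z = - \frac{485}{12}$ ($Z = \left(- \frac{1}{12}\right) 485 = - \frac{485}{12} \approx -40.417$)
$- \frac{8984}{\frac{1}{-25173 - 16397}} - Z = - \frac{8984}{\frac{1}{-25173 - 16397}} - - \frac{485}{12} = - \frac{8984}{\frac{1}{-41570}} + \frac{485}{12} = - \frac{8984}{- \frac{1}{41570}} + \frac{485}{12} = \left(-8984\right) \left(-41570\right) + \frac{485}{12} = 373464880 + \frac{485}{12} = \frac{4481579045}{12}$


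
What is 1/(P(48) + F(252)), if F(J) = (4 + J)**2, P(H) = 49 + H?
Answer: 1/65633 ≈ 1.5236e-5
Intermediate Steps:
1/(P(48) + F(252)) = 1/((49 + 48) + (4 + 252)**2) = 1/(97 + 256**2) = 1/(97 + 65536) = 1/65633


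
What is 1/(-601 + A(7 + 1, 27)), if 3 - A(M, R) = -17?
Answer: -1/581 ≈ -0.0017212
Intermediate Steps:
A(M, R) = 20 (A(M, R) = 3 - 1*(-17) = 3 + 17 = 20)
1/(-601 + A(7 + 1, 27)) = 1/(-601 + 20) = 1/(-581) = -1/581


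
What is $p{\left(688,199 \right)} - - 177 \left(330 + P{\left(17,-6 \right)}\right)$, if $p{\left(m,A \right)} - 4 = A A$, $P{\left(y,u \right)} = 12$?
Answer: $100139$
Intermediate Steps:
$p{\left(m,A \right)} = 4 + A^{2}$ ($p{\left(m,A \right)} = 4 + A A = 4 + A^{2}$)
$p{\left(688,199 \right)} - - 177 \left(330 + P{\left(17,-6 \right)}\right) = \left(4 + 199^{2}\right) - - 177 \left(330 + 12\right) = \left(4 + 39601\right) - \left(-177\right) 342 = 39605 - -60534 = 39605 + 60534 = 100139$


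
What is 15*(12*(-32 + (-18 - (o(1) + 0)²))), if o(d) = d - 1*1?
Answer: -9000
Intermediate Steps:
o(d) = -1 + d (o(d) = d - 1 = -1 + d)
15*(12*(-32 + (-18 - (o(1) + 0)²))) = 15*(12*(-32 + (-18 - ((-1 + 1) + 0)²))) = 15*(12*(-32 + (-18 - (0 + 0)²))) = 15*(12*(-32 + (-18 - 1*0²))) = 15*(12*(-32 + (-18 - 1*0))) = 15*(12*(-32 + (-18 + 0))) = 15*(12*(-32 - 18)) = 15*(12*(-50)) = 15*(-600) = -9000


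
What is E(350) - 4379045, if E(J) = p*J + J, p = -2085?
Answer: -5108445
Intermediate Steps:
E(J) = -2084*J (E(J) = -2085*J + J = -2084*J)
E(350) - 4379045 = -2084*350 - 4379045 = -729400 - 4379045 = -5108445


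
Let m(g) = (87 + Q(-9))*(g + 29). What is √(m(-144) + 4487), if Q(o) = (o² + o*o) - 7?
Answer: I*√23343 ≈ 152.78*I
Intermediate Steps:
Q(o) = -7 + 2*o² (Q(o) = (o² + o²) - 7 = 2*o² - 7 = -7 + 2*o²)
m(g) = 7018 + 242*g (m(g) = (87 + (-7 + 2*(-9)²))*(g + 29) = (87 + (-7 + 2*81))*(29 + g) = (87 + (-7 + 162))*(29 + g) = (87 + 155)*(29 + g) = 242*(29 + g) = 7018 + 242*g)
√(m(-144) + 4487) = √((7018 + 242*(-144)) + 4487) = √((7018 - 34848) + 4487) = √(-27830 + 4487) = √(-23343) = I*√23343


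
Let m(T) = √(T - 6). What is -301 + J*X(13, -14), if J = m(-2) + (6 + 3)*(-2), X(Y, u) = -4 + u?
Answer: 23 - 36*I*√2 ≈ 23.0 - 50.912*I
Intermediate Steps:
m(T) = √(-6 + T)
J = -18 + 2*I*√2 (J = √(-6 - 2) + (6 + 3)*(-2) = √(-8) + 9*(-2) = 2*I*√2 - 18 = -18 + 2*I*√2 ≈ -18.0 + 2.8284*I)
-301 + J*X(13, -14) = -301 + (-18 + 2*I*√2)*(-4 - 14) = -301 + (-18 + 2*I*√2)*(-18) = -301 + (324 - 36*I*√2) = 23 - 36*I*√2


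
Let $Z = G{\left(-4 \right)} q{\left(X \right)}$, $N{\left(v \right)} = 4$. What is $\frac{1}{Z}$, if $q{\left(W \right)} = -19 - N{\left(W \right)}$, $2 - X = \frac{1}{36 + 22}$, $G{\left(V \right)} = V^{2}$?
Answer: $- \frac{1}{368} \approx -0.0027174$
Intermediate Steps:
$X = \frac{115}{58}$ ($X = 2 - \frac{1}{36 + 22} = 2 - \frac{1}{58} = \frac{115}{58} \approx 1.9828$)
$q{\left(W \right)} = -23$ ($q{\left(W \right)} = -19 - 4 = -23$)
$Z = -368$ ($Z = \left(-4\right)^{2} \left(-23\right) = 16 \left(-23\right) = -368$)
$\frac{1}{Z} = \frac{1}{-368} = - \frac{1}{368}$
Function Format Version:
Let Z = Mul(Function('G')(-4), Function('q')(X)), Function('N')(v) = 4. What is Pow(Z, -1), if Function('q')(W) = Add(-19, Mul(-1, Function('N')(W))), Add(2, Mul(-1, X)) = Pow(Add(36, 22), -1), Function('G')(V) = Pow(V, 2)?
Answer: Rational(-1, 368) ≈ -0.0027174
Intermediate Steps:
X = Rational(115, 58) (X = Add(2, Mul(-1, Pow(Add(36, 22), -1))) = Add(2, Mul(-1, Pow(58, -1))) = Add(2, Mul(-1, Rational(1, 58))) = Add(2, Rational(-1, 58)) = Rational(115, 58) ≈ 1.9828)
Function('q')(W) = -23 (Function('q')(W) = Add(-19, Mul(-1, 4)) = Add(-19, -4) = -23)
Z = -368 (Z = Mul(Pow(-4, 2), -23) = Mul(16, -23) = -368)
Pow(Z, -1) = Pow(-368, -1) = Rational(-1, 368)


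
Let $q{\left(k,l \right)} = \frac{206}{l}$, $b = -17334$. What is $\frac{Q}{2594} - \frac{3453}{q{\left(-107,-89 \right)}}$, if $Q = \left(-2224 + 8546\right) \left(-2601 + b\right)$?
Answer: $- \frac{12582404061}{267182} \approx -47093.0$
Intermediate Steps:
$Q = -126029070$ ($Q = \left(-2224 + 8546\right) \left(-2601 - 17334\right) = 6322 \left(-19935\right) = -126029070$)
$\frac{Q}{2594} - \frac{3453}{q{\left(-107,-89 \right)}} = - \frac{126029070}{2594} - \frac{3453}{206 \frac{1}{-89}} = \left(-126029070\right) \frac{1}{2594} - \frac{3453}{206 \left(- \frac{1}{89}\right)} = - \frac{63014535}{1297} - \frac{3453}{- \frac{206}{89}} = - \frac{63014535}{1297} - - \frac{307317}{206} = - \frac{63014535}{1297} + \frac{307317}{206} = - \frac{12582404061}{267182}$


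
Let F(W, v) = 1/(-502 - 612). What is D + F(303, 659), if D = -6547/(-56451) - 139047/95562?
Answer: -223683163909/166931985963 ≈ -1.3400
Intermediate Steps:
F(W, v) = -1/1114 (F(W, v) = 1/(-1114) = -1/1114)
D = -802633087/599396718 (D = -6547*(-1/56451) - 139047*1/95562 = 6547/56451 - 46349/31854 = -802633087/599396718 ≈ -1.3391)
D + F(303, 659) = -802633087/599396718 - 1/1114 = -223683163909/166931985963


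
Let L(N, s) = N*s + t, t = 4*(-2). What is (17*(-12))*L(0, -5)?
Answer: 1632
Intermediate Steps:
t = -8
L(N, s) = -8 + N*s (L(N, s) = N*s - 8 = -8 + N*s)
(17*(-12))*L(0, -5) = (17*(-12))*(-8 + 0*(-5)) = -204*(-8 + 0) = -204*(-8) = 1632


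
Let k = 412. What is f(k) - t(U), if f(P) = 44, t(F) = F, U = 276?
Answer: -232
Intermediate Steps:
f(k) - t(U) = 44 - 1*276 = 44 - 276 = -232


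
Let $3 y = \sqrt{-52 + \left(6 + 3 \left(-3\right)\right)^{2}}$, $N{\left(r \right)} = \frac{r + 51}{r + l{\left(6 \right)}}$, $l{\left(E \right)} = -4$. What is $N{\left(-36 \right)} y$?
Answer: $- \frac{i \sqrt{43}}{8} \approx - 0.81968 i$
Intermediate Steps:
$N{\left(r \right)} = \frac{51 + r}{-4 + r}$ ($N{\left(r \right)} = \frac{r + 51}{r - 4} = \frac{51 + r}{-4 + r}$)
$y = \frac{i \sqrt{43}}{3}$ ($y = \frac{\sqrt{-52 + \left(6 + 3 \left(-3\right)\right)^{2}}}{3} = \frac{\sqrt{-52 + \left(6 - 9\right)^{2}}}{3} = \frac{\sqrt{-52 + \left(-3\right)^{2}}}{3} = \frac{\sqrt{-52 + 9}}{3} = \frac{\sqrt{-43}}{3} = \frac{i \sqrt{43}}{3} \approx 2.1858 i$)
$N{\left(-36 \right)} y = \frac{51 - 36}{-4 - 36} \frac{i \sqrt{43}}{3} = \frac{1}{-40} \cdot 15 \frac{i \sqrt{43}}{3} = \left(- \frac{1}{40}\right) 15 \frac{i \sqrt{43}}{3} = - \frac{3 \frac{i \sqrt{43}}{3}}{8} = - \frac{i \sqrt{43}}{8}$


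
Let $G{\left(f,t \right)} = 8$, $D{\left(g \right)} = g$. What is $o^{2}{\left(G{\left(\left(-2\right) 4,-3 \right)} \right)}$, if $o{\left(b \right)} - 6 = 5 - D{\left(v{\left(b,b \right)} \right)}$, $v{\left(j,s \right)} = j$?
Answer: $9$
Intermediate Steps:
$o{\left(b \right)} = 11 - b$ ($o{\left(b \right)} = 6 - \left(-5 + b\right) = 11 - b$)
$o^{2}{\left(G{\left(\left(-2\right) 4,-3 \right)} \right)} = \left(11 - 8\right)^{2} = 3^{2} = 9$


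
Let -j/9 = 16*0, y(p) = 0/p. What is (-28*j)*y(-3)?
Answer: 0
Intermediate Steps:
y(p) = 0
j = 0 (j = -144*0 = -9*0 = 0)
(-28*j)*y(-3) = -28*0*0 = 0*0 = 0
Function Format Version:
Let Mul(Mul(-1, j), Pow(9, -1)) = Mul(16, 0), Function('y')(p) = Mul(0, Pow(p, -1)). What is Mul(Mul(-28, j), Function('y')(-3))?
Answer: 0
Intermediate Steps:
Function('y')(p) = 0
j = 0 (j = Mul(-9, Mul(16, 0)) = Mul(-9, 0) = 0)
Mul(Mul(-28, j), Function('y')(-3)) = Mul(Mul(-28, 0), 0) = Mul(0, 0) = 0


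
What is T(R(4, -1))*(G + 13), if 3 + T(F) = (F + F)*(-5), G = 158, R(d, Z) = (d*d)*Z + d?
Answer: 20007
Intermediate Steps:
R(d, Z) = d + Z*d**2 (R(d, Z) = d**2*Z + d = Z*d**2 + d = d + Z*d**2)
T(F) = -3 - 10*F (T(F) = -3 + (F + F)*(-5) = -3 + (2*F)*(-5) = -3 - 10*F)
T(R(4, -1))*(G + 13) = (-3 - 40*(1 - 1*4))*(158 + 13) = (-3 - 40*(1 - 4))*171 = (-3 - 40*(-3))*171 = (-3 - 10*(-12))*171 = (-3 + 120)*171 = 117*171 = 20007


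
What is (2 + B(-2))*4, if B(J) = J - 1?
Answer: -4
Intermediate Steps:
B(J) = -1 + J
(2 + B(-2))*4 = (2 + (-1 - 2))*4 = (2 - 3)*4 = -1*4 = -4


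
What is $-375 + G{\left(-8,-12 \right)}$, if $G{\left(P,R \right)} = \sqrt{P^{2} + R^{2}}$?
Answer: $-375 + 4 \sqrt{13} \approx -360.58$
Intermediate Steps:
$-375 + G{\left(-8,-12 \right)} = -375 + \sqrt{\left(-8\right)^{2} + \left(-12\right)^{2}} = -375 + \sqrt{64 + 144} = -375 + \sqrt{208} = -375 + 4 \sqrt{13}$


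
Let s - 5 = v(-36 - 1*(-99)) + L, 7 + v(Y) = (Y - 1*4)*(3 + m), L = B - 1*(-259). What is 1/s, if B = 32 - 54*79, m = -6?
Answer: -1/4154 ≈ -0.00024073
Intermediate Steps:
B = -4234 (B = 32 - 4266 = -4234)
L = -3975 (L = -4234 - 1*(-259) = -4234 + 259 = -3975)
v(Y) = 5 - 3*Y (v(Y) = -7 + (Y - 1*4)*(3 - 6) = -7 + (Y - 4)*(-3) = -7 + (-4 + Y)*(-3) = -7 + (12 - 3*Y) = 5 - 3*Y)
s = -4154 (s = 5 + ((5 - 3*(-36 - 1*(-99))) - 3975) = 5 + ((5 - 3*(-36 + 99)) - 3975) = 5 + ((5 - 3*63) - 3975) = 5 + ((5 - 189) - 3975) = 5 + (-184 - 3975) = 5 - 4159 = -4154)
1/s = 1/(-4154) = -1/4154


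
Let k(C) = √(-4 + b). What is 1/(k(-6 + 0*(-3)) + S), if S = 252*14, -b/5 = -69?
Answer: 3528/12446443 - √341/12446443 ≈ 0.00028197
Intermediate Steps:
b = 345 (b = -5*(-69) = 345)
k(C) = √341 (k(C) = √(-4 + 345) = √341)
S = 3528
1/(k(-6 + 0*(-3)) + S) = 1/(√341 + 3528) = 1/(3528 + √341)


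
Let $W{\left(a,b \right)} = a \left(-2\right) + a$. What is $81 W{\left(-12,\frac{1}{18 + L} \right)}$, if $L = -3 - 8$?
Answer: $972$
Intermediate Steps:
$L = -11$ ($L = -3 - 8 = -11$)
$W{\left(a,b \right)} = - a$ ($W{\left(a,b \right)} = - 2 a + a = - a$)
$81 W{\left(-12,\frac{1}{18 + L} \right)} = 81 \left(\left(-1\right) \left(-12\right)\right) = 81 \cdot 12 = 972$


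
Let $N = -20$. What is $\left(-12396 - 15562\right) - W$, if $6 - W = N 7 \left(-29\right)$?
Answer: $-23904$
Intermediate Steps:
$W = -4054$ ($W = 6 - \left(-20\right) 7 \left(-29\right) = 6 - \left(-140\right) \left(-29\right) = 6 - 4060 = -4054$)
$\left(-12396 - 15562\right) - W = \left(-12396 - 15562\right) - -4054 = \left(-12396 - 15562\right) + 4054 = -27958 + 4054 = -23904$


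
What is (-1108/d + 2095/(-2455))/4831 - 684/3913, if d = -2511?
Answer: -4075991116957/23306394332403 ≈ -0.17489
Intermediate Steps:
(-1108/d + 2095/(-2455))/4831 - 684/3913 = (-1108/(-2511) + 2095/(-2455))/4831 - 684/3913 = (-1108*(-1/2511) + 2095*(-1/2455))*(1/4831) - 684*1/3913 = (1108/2511 - 419/491)*(1/4831) - 684/3913 = -508081/1232901*1/4831 - 684/3913 = -508081/5956144731 - 684/3913 = -4075991116957/23306394332403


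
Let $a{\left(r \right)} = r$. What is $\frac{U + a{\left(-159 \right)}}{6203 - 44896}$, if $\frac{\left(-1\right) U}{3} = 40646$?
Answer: $\frac{122097}{38693} \approx 3.1555$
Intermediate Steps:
$U = -121938$ ($U = \left(-3\right) 40646 = -121938$)
$\frac{U + a{\left(-159 \right)}}{6203 - 44896} = \frac{-121938 - 159}{6203 - 44896} = - \frac{122097}{-38693} = \left(-122097\right) \left(- \frac{1}{38693}\right) = \frac{122097}{38693}$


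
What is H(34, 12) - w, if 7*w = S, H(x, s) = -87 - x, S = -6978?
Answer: 6131/7 ≈ 875.86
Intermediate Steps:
w = -6978/7 (w = (⅐)*(-6978) = -6978/7 ≈ -996.86)
H(34, 12) - w = (-87 - 1*34) - 1*(-6978/7) = (-87 - 34) + 6978/7 = -121 + 6978/7 = 6131/7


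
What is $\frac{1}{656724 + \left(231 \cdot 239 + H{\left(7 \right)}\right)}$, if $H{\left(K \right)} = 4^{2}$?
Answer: $\frac{1}{711949} \approx 1.4046 \cdot 10^{-6}$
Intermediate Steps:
$H{\left(K \right)} = 16$
$\frac{1}{656724 + \left(231 \cdot 239 + H{\left(7 \right)}\right)} = \frac{1}{656724 + \left(231 \cdot 239 + 16\right)} = \frac{1}{656724 + \left(55209 + 16\right)} = \frac{1}{656724 + 55225} = \frac{1}{711949}$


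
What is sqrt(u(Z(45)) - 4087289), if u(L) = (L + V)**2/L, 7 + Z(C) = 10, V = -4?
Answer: I*sqrt(36785598)/3 ≈ 2021.7*I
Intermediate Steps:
Z(C) = 3 (Z(C) = -7 + 10 = 3)
u(L) = (-4 + L)**2/L (u(L) = (L - 4)**2/L = (-4 + L)**2/L)
sqrt(u(Z(45)) - 4087289) = sqrt((-4 + 3)**2/3 - 4087289) = sqrt((1/3)*(-1)**2 - 4087289) = sqrt((1/3)*1 - 4087289) = sqrt(1/3 - 4087289) = sqrt(-12261866/3) = I*sqrt(36785598)/3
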